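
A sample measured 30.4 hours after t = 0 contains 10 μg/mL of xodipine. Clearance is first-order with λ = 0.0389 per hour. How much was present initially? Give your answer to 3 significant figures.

t½ = ln 2 / λ = 0.69315 / 0.0389 ≈ 17.819 hours.
Number of half-lives elapsed: n = 30.4/17.819 ≈ 1.7061.
A₀ = A × 2^n = 10 × 2^1.7061 = 10 × 3.2627 ≈ 32.627 μg/mL.

32.6 μg/mL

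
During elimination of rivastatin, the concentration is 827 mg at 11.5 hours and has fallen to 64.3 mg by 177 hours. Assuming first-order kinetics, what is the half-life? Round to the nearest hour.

Over Δt = 177 − 11.5 = 165.5 hours, the level fell by a factor of 827/64.3 ≈ 12.862.
n = log₂(12.862) ≈ 3.685 half-lives, so t½ = 165.5/3.685 ≈ 44.912 hours.

45 hours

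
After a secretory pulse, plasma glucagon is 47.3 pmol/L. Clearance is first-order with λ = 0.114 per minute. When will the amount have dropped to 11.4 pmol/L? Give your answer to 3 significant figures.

t½ = ln 2 / λ = 0.69315 / 0.114 ≈ 6.0802 minutes.
Fraction remaining = 11.4/47.3 ≈ 0.24101.
n = log₂(47.3/11.4) = ln(4.1491)/ln 2 ≈ 2.0528 half-lives.
t = n × t½ = 2.0528 × 6.0802 ≈ 12.482 minutes.

12.5 minutes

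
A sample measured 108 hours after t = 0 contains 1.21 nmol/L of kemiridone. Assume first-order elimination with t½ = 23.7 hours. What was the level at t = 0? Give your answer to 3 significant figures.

28.5 nmol/L

Number of half-lives elapsed: n = 108/23.7 ≈ 4.557.
A₀ = A × 2^n = 1.21 × 2^4.557 = 1.21 × 23.539 ≈ 28.482 nmol/L.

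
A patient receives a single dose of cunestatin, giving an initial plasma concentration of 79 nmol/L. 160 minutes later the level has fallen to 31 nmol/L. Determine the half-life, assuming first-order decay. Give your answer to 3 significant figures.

A/A₀ = 31/79 ≈ 0.39241.
n = log₂(2.5484) ≈ 1.3496 half-lives elapsed in 160 minutes.
t½ = 160/1.3496 ≈ 118.56 minutes.

119 minutes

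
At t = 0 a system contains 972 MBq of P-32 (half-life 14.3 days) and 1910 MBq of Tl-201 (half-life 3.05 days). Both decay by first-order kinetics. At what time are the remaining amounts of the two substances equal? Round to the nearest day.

Set 972·(1/2)^(t/14.3) = 1910·(1/2)^(t/3.05).
Taking log₂: log₂(972/1910) = t·(1/14.3 − 1/3.05).
log₂(0.5089) = -0.97454; 1/14.3 − 1/3.05 = -0.25794.
t = -0.97454 / -0.25794 ≈ 3.7782 days.

4 days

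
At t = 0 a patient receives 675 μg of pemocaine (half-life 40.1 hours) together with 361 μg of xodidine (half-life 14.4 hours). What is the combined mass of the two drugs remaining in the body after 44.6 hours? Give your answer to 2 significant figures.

350 μg

pemocaine: 675 × (1/2)^(44.6/40.1) = 675 × (1/2)^1.1122 ≈ 312.24 μg.
xodidine: 361 × (1/2)^(44.6/14.4) = 361 × (1/2)^3.0972 ≈ 42.184 μg.
Total = 312.24 + 42.184 ≈ 354.43 μg.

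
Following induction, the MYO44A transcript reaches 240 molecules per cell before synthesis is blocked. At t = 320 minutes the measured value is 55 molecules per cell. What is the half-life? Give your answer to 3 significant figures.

151 minutes

A/A₀ = 55/240 ≈ 0.22917.
n = log₂(4.3636) ≈ 2.1255 half-lives elapsed in 320 minutes.
t½ = 320/2.1255 ≈ 150.55 minutes.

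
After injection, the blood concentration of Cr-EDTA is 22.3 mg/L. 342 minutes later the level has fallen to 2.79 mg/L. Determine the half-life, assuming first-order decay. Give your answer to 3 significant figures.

114 minutes

A/A₀ = 2.79/22.3 ≈ 0.12511.
n = log₂(7.9928) ≈ 2.9987 half-lives elapsed in 342 minutes.
t½ = 342/2.9987 ≈ 114.05 minutes.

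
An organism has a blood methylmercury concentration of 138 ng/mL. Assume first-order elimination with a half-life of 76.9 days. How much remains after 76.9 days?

69 ng/mL

Elapsed time is 1 half-life (76.9/76.9).
Each half-life halves the amount: 138 × (1/2)^1 = 138/2 = 69 ng/mL.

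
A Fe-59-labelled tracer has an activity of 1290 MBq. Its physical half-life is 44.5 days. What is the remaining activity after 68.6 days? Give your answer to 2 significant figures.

Number of half-lives: n = 68.6/44.5 ≈ 1.5416.
Remaining = 1290 × (1/2)^1.5416 = 1290 × 0.34351 ≈ 443.13 MBq.

440 MBq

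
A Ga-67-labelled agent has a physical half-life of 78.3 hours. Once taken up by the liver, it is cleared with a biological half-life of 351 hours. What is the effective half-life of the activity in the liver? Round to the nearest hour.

64 hours

1/t_eff = 1/t_phys + 1/t_biol = 1/78.3 + 1/351 = 0.01562 per hour.
t_eff = 78.3 × 351 / (78.3 + 351) ≈ 64.019 hours.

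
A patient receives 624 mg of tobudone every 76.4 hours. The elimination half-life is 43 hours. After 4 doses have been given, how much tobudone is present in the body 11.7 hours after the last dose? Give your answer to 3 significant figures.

724 mg

The 4 doses were given 240.9, 164.5, 88.1, 11.7 hours ago.
Total = 624·(1/2)^(240.9/43) + 624·(1/2)^(164.5/43) + 624·(1/2)^(88.1/43) + 624·(1/2)^(11.7/43)
      = 12.844 + 44.012 + 150.81 + 516.75 ≈ 724.41 mg.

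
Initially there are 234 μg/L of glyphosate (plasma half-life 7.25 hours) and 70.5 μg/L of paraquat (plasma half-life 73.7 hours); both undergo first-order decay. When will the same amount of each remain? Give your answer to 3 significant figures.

13.9 hours

Set 234·(1/2)^(t/7.25) = 70.5·(1/2)^(t/73.7).
Taking log₂: log₂(234/70.5) = t·(1/7.25 − 1/73.7).
log₂(3.3191) = 1.7308; 1/7.25 − 1/73.7 = 0.12436.
t = 1.7308 / 0.12436 ≈ 13.917 hours.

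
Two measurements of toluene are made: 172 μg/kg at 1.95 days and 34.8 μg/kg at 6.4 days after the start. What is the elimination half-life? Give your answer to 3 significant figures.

1.93 days

Over Δt = 6.4 − 1.95 = 4.45 days, the level fell by a factor of 172/34.8 ≈ 4.9425.
n = log₂(4.9425) ≈ 2.3052 half-lives, so t½ = 4.45/2.3052 ≈ 1.9304 days.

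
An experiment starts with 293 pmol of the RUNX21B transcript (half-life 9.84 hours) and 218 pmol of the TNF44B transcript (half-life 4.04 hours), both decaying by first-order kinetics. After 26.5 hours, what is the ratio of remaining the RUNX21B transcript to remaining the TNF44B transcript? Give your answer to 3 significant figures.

RUNX21B transcript: 293 × (1/2)^(26.5/9.84) = 293 × (1/2)^2.6931 ≈ 45.307 pmol.
TNF44B transcript: 218 × (1/2)^(26.5/4.04) = 218 × (1/2)^6.5594 ≈ 2.3114 pmol.
Ratio ≈ 45.307 / 2.3114 ≈ 19.601.

19.6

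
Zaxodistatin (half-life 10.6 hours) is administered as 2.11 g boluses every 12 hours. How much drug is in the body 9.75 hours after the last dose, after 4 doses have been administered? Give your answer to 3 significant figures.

The 4 doses were given 45.75, 33.75, 21.75, 9.75 hours ago.
Total = 2.11·(1/2)^(45.75/10.6) + 2.11·(1/2)^(33.75/10.6) + 2.11·(1/2)^(21.75/10.6) + 2.11·(1/2)^(9.75/10.6)
      = 0.10593 + 0.23217 + 0.50887 + 1.1153 ≈ 1.9623 g.

1.96 g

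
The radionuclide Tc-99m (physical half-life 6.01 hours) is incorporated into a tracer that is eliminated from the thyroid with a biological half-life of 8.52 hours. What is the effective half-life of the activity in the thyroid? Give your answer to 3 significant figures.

3.52 hours

1/t_eff = 1/t_phys + 1/t_biol = 1/6.01 + 1/8.52 = 0.28376 per hour.
t_eff = 6.01 × 8.52 / (6.01 + 8.52) ≈ 3.5241 hours.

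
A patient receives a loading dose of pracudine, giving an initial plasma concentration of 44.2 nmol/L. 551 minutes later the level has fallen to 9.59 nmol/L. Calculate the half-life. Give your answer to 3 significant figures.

250 minutes

A/A₀ = 9.59/44.2 ≈ 0.21697.
n = log₂(4.609) ≈ 2.2044 half-lives elapsed in 551 minutes.
t½ = 551/2.2044 ≈ 249.95 minutes.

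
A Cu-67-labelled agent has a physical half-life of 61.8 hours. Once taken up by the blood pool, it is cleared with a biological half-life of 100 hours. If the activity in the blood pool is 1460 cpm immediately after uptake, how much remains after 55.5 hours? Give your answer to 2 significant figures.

1/t_eff = 1/t_phys + 1/t_biol = 1/61.8 + 1/100 = 0.026181 per hour.
t_eff = 61.8 × 100 / (61.8 + 100) ≈ 38.195 hours.
Remaining = 1460 × (1/2)^(55.5/38.195) = 1460 × (1/2)^1.4531 ≈ 533.26 cpm.

530 cpm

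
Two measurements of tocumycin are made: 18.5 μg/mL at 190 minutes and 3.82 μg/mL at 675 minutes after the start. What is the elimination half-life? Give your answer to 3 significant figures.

Over Δt = 675 − 190 = 485 minutes, the level fell by a factor of 18.5/3.82 ≈ 4.8429.
n = log₂(4.8429) ≈ 2.2759 half-lives, so t½ = 485/2.2759 ≈ 213.1 minutes.

213 minutes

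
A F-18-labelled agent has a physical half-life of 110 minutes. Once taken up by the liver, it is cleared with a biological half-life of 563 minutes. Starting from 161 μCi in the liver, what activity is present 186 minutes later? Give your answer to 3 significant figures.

1/t_eff = 1/t_phys + 1/t_biol = 1/110 + 1/563 = 0.010867 per minute.
t_eff = 110 × 563 / (110 + 563) ≈ 92.021 minutes.
Remaining = 161 × (1/2)^(186/92.021) = 161 × (1/2)^2.0213 ≈ 39.661 μCi.

39.7 μCi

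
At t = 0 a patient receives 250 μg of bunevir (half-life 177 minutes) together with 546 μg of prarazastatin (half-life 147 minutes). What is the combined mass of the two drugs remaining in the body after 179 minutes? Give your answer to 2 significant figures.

360 μg

bunevir: 250 × (1/2)^(179/177) = 250 × (1/2)^1.0113 ≈ 124.02 μg.
prarazastatin: 546 × (1/2)^(179/147) = 546 × (1/2)^1.2177 ≈ 234.76 μg.
Total = 124.02 + 234.76 ≈ 358.79 μg.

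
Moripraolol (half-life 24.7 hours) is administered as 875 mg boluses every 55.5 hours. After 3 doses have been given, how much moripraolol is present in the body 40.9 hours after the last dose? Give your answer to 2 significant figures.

350 mg

The 3 doses were given 151.9, 96.4, 40.9 hours ago.
Total = 875·(1/2)^(151.9/24.7) + 875·(1/2)^(96.4/24.7) + 875·(1/2)^(40.9/24.7)
      = 12.324 + 58.498 + 277.68 ≈ 348.5 mg.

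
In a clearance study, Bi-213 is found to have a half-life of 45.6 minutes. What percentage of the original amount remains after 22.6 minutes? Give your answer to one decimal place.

n = 22.6/45.6 ≈ 0.49561 half-lives.
Fraction remaining = (1/2)^0.49561 ≈ 0.70926, i.e. 70.926%.

70.9%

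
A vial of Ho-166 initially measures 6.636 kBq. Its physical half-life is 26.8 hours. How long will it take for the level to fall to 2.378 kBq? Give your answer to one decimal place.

39.7 hours

Fraction remaining = 2.378/6.636 ≈ 0.35835.
n = log₂(6.636/2.378) = ln(2.7906)/ln 2 ≈ 1.4806 half-lives.
t = n × t½ = 1.4806 × 26.8 ≈ 39.679 hours.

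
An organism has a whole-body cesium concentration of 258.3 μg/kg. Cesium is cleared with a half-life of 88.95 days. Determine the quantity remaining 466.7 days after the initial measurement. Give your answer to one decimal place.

Number of half-lives: n = 466.7/88.95 ≈ 5.2468.
Remaining = 258.3 × (1/2)^5.2468 = 258.3 × 0.026337 ≈ 6.8028 μg/kg.

6.8 μg/kg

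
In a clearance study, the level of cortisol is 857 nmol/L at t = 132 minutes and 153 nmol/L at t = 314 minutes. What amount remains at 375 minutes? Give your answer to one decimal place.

85.9 nmol/L

Over Δt = 314 − 132 = 182 minutes, the level fell by a factor of 857/153 ≈ 5.6013.
n = log₂(5.6013) ≈ 2.4858 half-lives, so t½ = 182/2.4858 ≈ 73.217 minutes.
From t = 314 to t = 375: 153 × (1/2)^((375−314)/73.217) ≈ 85.88 nmol/L.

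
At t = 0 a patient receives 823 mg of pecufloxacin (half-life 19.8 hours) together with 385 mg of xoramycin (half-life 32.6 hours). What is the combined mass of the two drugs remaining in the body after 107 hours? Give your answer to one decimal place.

pecufloxacin: 823 × (1/2)^(107/19.8) = 823 × (1/2)^5.404 ≈ 19.437 mg.
xoramycin: 385 × (1/2)^(107/32.6) = 385 × (1/2)^3.2822 ≈ 39.575 mg.
Total = 19.437 + 39.575 ≈ 59.011 mg.

59.0 mg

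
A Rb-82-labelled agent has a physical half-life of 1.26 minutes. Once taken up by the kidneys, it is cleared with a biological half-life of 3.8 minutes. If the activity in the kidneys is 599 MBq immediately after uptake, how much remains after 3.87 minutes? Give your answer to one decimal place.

35.2 MBq

1/t_eff = 1/t_phys + 1/t_biol = 1/1.26 + 1/3.8 = 1.0568 per minute.
t_eff = 1.26 × 3.8 / (1.26 + 3.8) ≈ 0.94625 minutes.
Remaining = 599 × (1/2)^(3.87/0.94625) = 599 × (1/2)^4.0898 ≈ 35.177 MBq.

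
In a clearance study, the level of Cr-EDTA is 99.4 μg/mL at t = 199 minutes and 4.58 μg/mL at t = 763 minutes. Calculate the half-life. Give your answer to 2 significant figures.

130 minutes

Over Δt = 763 − 199 = 564 minutes, the level fell by a factor of 99.4/4.58 ≈ 21.703.
n = log₂(21.703) ≈ 4.4398 half-lives, so t½ = 564/4.4398 ≈ 127.03 minutes.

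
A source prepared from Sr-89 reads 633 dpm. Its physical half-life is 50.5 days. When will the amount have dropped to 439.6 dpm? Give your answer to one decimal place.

Fraction remaining = 439.6/633 ≈ 0.69447.
n = log₂(633/439.6) = ln(1.4399)/ln 2 ≈ 0.52601 half-lives.
t = n × t½ = 0.52601 × 50.5 ≈ 26.564 days.

26.6 days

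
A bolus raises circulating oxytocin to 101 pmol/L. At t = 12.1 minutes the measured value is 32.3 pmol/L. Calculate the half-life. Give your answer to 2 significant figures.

7.4 minutes

A/A₀ = 32.3/101 ≈ 0.3198.
n = log₂(3.1269) ≈ 1.6447 half-lives elapsed in 12.1 minutes.
t½ = 12.1/1.6447 ≈ 7.3567 minutes.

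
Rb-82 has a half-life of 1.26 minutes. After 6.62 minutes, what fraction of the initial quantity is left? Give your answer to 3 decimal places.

n = 6.62/1.26 ≈ 5.254 half-lives.
Fraction remaining = (1/2)^5.254 ≈ 0.026206.

0.026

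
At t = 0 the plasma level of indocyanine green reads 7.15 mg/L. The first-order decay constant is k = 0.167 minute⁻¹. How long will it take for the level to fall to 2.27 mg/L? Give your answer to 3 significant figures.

6.87 minutes

t½ = ln 2 / k = 0.69315 / 0.167 ≈ 4.1506 minutes.
Fraction remaining = 2.27/7.15 ≈ 0.31748.
n = log₂(7.15/2.27) = ln(3.1498)/ln 2 ≈ 1.6553 half-lives.
t = n × t½ = 1.6553 × 4.1506 ≈ 6.8703 minutes.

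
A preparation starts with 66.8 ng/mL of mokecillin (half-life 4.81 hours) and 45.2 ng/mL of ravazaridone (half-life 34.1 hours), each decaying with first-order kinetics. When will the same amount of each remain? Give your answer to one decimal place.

Set 66.8·(1/2)^(t/4.81) = 45.2·(1/2)^(t/34.1).
Taking log₂: log₂(66.8/45.2) = t·(1/4.81 − 1/34.1).
log₂(1.4779) = 0.56353; 1/4.81 − 1/34.1 = 0.17857.
t = 0.56353 / 0.17857 ≈ 3.1557 hours.

3.2 hours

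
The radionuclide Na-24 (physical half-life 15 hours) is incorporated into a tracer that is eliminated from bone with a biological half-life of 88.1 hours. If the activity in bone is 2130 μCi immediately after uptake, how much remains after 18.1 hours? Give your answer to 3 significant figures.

1/t_eff = 1/t_phys + 1/t_biol = 1/15 + 1/88.1 = 0.078017 per hour.
t_eff = 15 × 88.1 / (15 + 88.1) ≈ 12.818 hours.
Remaining = 2130 × (1/2)^(18.1/12.818) = 2130 × (1/2)^1.4121 ≈ 800.37 μCi.

800 μCi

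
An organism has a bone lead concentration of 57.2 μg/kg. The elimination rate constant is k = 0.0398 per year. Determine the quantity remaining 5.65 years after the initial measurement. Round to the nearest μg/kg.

46 μg/kg

t½ = ln 2 / k = 0.69315 / 0.0398 ≈ 17.416 years.
Number of half-lives: n = 5.65/17.416 ≈ 0.32442.
Remaining = 57.2 × (1/2)^0.32442 = 57.2 × 0.79862 ≈ 45.681 μg/kg.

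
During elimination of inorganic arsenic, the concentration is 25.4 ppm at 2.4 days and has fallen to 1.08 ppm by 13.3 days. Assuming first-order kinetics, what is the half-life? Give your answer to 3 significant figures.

Over Δt = 13.3 − 2.4 = 10.9 days, the level fell by a factor of 25.4/1.08 ≈ 23.519.
n = log₂(23.519) ≈ 4.5557 half-lives, so t½ = 10.9/4.5557 ≈ 2.3926 days.

2.39 days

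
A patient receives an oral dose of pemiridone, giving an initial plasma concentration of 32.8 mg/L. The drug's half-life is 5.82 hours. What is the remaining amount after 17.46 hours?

Elapsed time is 3 half-lives (17.46/5.82).
Each half-life halves the amount: 32.8 × (1/2)^3 = 32.8/8 = 4.1 mg/L.

4.1 mg/L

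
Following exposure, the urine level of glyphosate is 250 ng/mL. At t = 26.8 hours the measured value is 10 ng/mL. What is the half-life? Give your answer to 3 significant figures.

5.77 hours

A/A₀ = 10/250 ≈ 0.04.
n = log₂(25) ≈ 4.6439 half-lives elapsed in 26.8 hours.
t½ = 26.8/4.6439 ≈ 5.7711 hours.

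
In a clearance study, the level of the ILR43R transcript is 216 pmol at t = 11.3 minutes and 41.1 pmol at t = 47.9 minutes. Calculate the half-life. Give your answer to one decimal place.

15.3 minutes

Over Δt = 47.9 − 11.3 = 36.6 minutes, the level fell by a factor of 216/41.1 ≈ 5.2555.
n = log₂(5.2555) ≈ 2.3938 half-lives, so t½ = 36.6/2.3938 ≈ 15.289 minutes.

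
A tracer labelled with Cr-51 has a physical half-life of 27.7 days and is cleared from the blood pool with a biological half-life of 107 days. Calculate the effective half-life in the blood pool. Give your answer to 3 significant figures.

22.0 days

1/t_eff = 1/t_phys + 1/t_biol = 1/27.7 + 1/107 = 0.045447 per day.
t_eff = 27.7 × 107 / (27.7 + 107) ≈ 22.004 days.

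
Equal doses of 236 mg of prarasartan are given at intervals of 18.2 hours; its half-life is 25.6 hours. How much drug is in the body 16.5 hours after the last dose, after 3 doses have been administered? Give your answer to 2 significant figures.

300 mg

The 3 doses were given 52.9, 34.7, 16.5 hours ago.
Total = 236·(1/2)^(52.9/25.6) + 236·(1/2)^(34.7/25.6) + 236·(1/2)^(16.5/25.6)
      = 56.346 + 92.231 + 150.97 ≈ 299.55 mg.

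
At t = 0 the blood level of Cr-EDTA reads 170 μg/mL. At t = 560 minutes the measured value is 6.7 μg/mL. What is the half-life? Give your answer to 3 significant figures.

120 minutes

A/A₀ = 6.7/170 ≈ 0.039412.
n = log₂(25.373) ≈ 4.6652 half-lives elapsed in 560 minutes.
t½ = 560/4.6652 ≈ 120.04 minutes.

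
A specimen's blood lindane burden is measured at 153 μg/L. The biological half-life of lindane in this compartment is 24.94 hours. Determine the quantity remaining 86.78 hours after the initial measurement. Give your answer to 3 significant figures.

13.7 μg/L

Number of half-lives: n = 86.78/24.94 ≈ 3.4796.
Remaining = 153 × (1/2)^3.4796 = 153 × 0.08965 ≈ 13.716 μg/L.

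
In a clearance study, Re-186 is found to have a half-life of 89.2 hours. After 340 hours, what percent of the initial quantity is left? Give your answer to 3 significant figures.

7.12%

n = 340/89.2 ≈ 3.8117 half-lives.
Fraction remaining = (1/2)^3.8117 ≈ 0.071216, i.e. 7.1216%.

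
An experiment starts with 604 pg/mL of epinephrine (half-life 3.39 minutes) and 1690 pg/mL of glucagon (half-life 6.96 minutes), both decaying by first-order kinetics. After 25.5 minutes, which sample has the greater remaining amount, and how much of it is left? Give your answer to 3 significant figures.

glucagon, 133 pg/mL

epinephrine: 604 × (1/2)^7.5221 ≈ 3.2859 pg/mL.
glucagon: 1690 × (1/2)^3.6638 ≈ 133.34 pg/mL.
Glucagon has more remaining, at ≈ 133.34 pg/mL.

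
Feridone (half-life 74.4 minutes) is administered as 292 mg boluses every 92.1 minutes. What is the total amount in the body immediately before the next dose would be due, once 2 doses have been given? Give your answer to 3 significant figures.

The 2 doses were given 184.2, 92.1 minutes ago.
Total = 292·(1/2)^(184.2/74.4) + 292·(1/2)^(92.1/74.4)
      = 52.492 + 123.8 ≈ 176.3 mg.

176 mg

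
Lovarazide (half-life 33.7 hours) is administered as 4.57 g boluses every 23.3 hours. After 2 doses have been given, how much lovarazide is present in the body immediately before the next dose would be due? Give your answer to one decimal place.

4.6 g

The 2 doses were given 46.6, 23.3 hours ago.
Total = 4.57·(1/2)^(46.6/33.7) + 4.57·(1/2)^(23.3/33.7)
      = 1.7525 + 2.83 ≈ 4.5825 g.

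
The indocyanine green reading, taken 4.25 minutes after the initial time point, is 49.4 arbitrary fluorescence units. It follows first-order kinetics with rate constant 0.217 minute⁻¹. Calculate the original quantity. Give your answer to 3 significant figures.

124 arbitrary fluorescence units

t½ = ln 2 / λ = 0.69315 / 0.217 ≈ 3.1942 minutes.
Number of half-lives elapsed: n = 4.25/3.1942 ≈ 1.3305.
A₀ = A × 2^n = 49.4 × 2^1.3305 = 49.4 × 2.5149 ≈ 124.24 arbitrary fluorescence units.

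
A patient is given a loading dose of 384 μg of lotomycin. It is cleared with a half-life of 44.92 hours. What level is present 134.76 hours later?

48 μg

Elapsed time is 3 half-lives (134.76/44.92).
Each half-life halves the amount: 384 × (1/2)^3 = 384/8 = 48 μg.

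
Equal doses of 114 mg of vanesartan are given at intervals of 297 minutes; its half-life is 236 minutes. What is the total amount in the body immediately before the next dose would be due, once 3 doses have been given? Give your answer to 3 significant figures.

The 3 doses were given 891, 594, 297 minutes ago.
Total = 114·(1/2)^(891/236) + 114·(1/2)^(594/236) + 114·(1/2)^(297/236)
      = 8.3251 + 19.917 + 47.65 ≈ 75.893 mg.

75.9 mg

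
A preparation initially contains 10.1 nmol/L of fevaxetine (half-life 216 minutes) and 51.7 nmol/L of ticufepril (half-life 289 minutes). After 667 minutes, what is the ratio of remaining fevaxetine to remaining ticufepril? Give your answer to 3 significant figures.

fevaxetine: 10.1 × (1/2)^(667/216) = 10.1 × (1/2)^3.088 ≈ 1.1878 nmol/L.
ticufepril: 51.7 × (1/2)^(667/289) = 51.7 × (1/2)^2.308 ≈ 10.441 nmol/L.
Ratio ≈ 1.1878 / 10.441 ≈ 0.11377.

0.114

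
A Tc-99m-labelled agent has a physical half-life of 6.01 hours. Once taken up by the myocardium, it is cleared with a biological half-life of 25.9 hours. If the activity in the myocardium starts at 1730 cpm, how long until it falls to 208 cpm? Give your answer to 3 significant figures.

1/t_eff = 1/t_phys + 1/t_biol = 1/6.01 + 1/25.9 = 0.205 per hour.
t_eff = 6.01 × 25.9 / (6.01 + 25.9) ≈ 4.8781 hours.
n = log₂(1730/208) ≈ 3.0561; t = 3.0561 × 4.8781 ≈ 14.908 hours.

14.9 hours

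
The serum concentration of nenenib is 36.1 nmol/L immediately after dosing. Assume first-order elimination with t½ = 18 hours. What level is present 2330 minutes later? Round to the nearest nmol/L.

8 nmol/L

Convert the elapsed time: 2330 minutes = 38.8333 hours.
Number of half-lives: n = 38.8333/18 ≈ 2.1574.
Remaining = 36.1 × (1/2)^2.1574 = 36.1 × 0.22416 ≈ 8.0921 nmol/L.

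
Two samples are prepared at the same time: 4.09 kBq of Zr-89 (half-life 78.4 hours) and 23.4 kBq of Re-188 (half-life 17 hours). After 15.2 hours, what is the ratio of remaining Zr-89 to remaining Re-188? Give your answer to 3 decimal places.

0.284

Zr-89: 4.09 × (1/2)^(15.2/78.4) = 4.09 × (1/2)^0.19388 ≈ 3.5757 kBq.
Re-188: 23.4 × (1/2)^(15.2/17) = 23.4 × (1/2)^0.89412 ≈ 12.591 kBq.
Ratio ≈ 3.5757 / 12.591 ≈ 0.28399.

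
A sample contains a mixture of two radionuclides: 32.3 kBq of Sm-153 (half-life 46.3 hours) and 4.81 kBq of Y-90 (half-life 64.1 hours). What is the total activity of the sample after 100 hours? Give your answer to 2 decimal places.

8.86 kBq

Sm-153: 32.3 × (1/2)^(100/46.3) = 32.3 × (1/2)^2.1598 ≈ 7.2282 kBq.
Y-90: 4.81 × (1/2)^(100/64.1) = 4.81 × (1/2)^1.5601 ≈ 1.6312 kBq.
Total = 7.2282 + 1.6312 ≈ 8.8594 kBq.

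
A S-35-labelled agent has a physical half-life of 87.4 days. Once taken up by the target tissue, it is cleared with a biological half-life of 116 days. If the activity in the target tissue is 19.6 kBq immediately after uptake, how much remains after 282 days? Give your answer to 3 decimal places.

1/t_eff = 1/t_phys + 1/t_biol = 1/87.4 + 1/116 = 0.020062 per day.
t_eff = 87.4 × 116 / (87.4 + 116) ≈ 49.845 days.
Remaining = 19.6 × (1/2)^(282/49.845) = 19.6 × (1/2)^5.6576 ≈ 0.38829 kBq.

0.388 kBq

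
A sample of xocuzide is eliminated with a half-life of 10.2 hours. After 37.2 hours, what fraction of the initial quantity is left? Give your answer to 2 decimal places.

n = 37.2/10.2 ≈ 3.6471 half-lives.
Fraction remaining = (1/2)^3.6471 ≈ 0.079823.

0.08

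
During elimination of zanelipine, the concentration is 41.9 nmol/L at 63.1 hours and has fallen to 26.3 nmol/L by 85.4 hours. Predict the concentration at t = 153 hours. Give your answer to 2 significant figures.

6.4 nmol/L

Over Δt = 85.4 − 63.1 = 22.3 hours, the level fell by a factor of 41.9/26.3 ≈ 1.5932.
n = log₂(1.5932) ≈ 0.67189 half-lives, so t½ = 22.3/0.67189 ≈ 33.19 hours.
From t = 85.4 to t = 153: 26.3 × (1/2)^((153−85.4)/33.19) ≈ 6.4096 nmol/L.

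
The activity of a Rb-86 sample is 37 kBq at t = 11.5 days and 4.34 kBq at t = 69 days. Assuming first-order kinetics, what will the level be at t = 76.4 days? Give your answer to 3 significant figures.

Over Δt = 69 − 11.5 = 57.5 days, the level fell by a factor of 37/4.34 ≈ 8.5253.
n = log₂(8.5253) ≈ 3.0918 half-lives, so t½ = 57.5/3.0918 ≈ 18.598 days.
From t = 69 to t = 76.4: 4.34 × (1/2)^((76.4−69)/18.598) ≈ 3.2939 kBq.

3.29 kBq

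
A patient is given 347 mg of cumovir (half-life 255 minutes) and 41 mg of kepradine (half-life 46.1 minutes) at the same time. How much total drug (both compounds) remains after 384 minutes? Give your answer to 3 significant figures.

122 mg

cumovir: 347 × (1/2)^(384/255) = 347 × (1/2)^1.5059 ≈ 122.18 mg.
kepradine: 41 × (1/2)^(384/46.1) = 41 × (1/2)^8.3297 ≈ 0.12744 mg.
Total = 122.18 + 0.12744 ≈ 122.31 mg.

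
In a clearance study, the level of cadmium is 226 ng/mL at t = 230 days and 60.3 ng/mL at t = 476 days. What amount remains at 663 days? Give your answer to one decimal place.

Over Δt = 476 − 230 = 246 days, the level fell by a factor of 226/60.3 ≈ 3.7479.
n = log₂(3.7479) ≈ 1.9061 half-lives, so t½ = 246/1.9061 ≈ 129.06 days.
From t = 476 to t = 663: 60.3 × (1/2)^((663−476)/129.06) ≈ 22.087 ng/mL.

22.1 ng/mL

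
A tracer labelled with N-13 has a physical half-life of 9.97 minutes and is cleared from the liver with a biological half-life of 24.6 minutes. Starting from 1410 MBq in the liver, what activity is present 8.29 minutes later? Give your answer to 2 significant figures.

630 MBq

1/t_eff = 1/t_phys + 1/t_biol = 1/9.97 + 1/24.6 = 0.14095 per minute.
t_eff = 9.97 × 24.6 / (9.97 + 24.6) ≈ 7.0946 minutes.
Remaining = 1410 × (1/2)^(8.29/7.0946) = 1410 × (1/2)^1.1685 ≈ 627.29 MBq.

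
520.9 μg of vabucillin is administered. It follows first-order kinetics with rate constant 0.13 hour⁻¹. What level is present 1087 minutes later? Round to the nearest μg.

49 μg

t½ = ln 2 / λ = 0.69315 / 0.13 ≈ 5.3319 hours.
Convert the elapsed time: 1087 minutes = 18.1167 hours.
Number of half-lives: n = 18.1167/5.3319 ≈ 3.3978.
Remaining = 520.9 × (1/2)^3.3978 = 520.9 × 0.094878 ≈ 49.422 μg.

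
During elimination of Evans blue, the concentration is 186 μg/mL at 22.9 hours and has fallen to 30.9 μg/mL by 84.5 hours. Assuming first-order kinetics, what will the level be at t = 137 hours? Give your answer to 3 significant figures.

6.69 μg/mL

Over Δt = 84.5 − 22.9 = 61.6 hours, the level fell by a factor of 186/30.9 ≈ 6.0194.
n = log₂(6.0194) ≈ 2.5896 half-lives, so t½ = 61.6/2.5896 ≈ 23.787 hours.
From t = 84.5 to t = 137: 30.9 × (1/2)^((137−84.5)/23.787) ≈ 6.6921 μg/mL.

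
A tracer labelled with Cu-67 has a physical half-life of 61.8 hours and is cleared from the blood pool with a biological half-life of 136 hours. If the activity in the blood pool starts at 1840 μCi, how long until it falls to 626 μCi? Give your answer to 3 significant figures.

66.1 hours

1/t_eff = 1/t_phys + 1/t_biol = 1/61.8 + 1/136 = 0.023534 per hour.
t_eff = 61.8 × 136 / (61.8 + 136) ≈ 42.491 hours.
n = log₂(1840/626) ≈ 1.5555; t = 1.5555 × 42.491 ≈ 66.094 hours.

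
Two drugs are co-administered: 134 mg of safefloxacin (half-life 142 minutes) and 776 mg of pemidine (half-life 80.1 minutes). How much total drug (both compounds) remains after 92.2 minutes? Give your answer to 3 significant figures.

435 mg

safefloxacin: 134 × (1/2)^(92.2/142) = 134 × (1/2)^0.6493 ≈ 85.437 mg.
pemidine: 776 × (1/2)^(92.2/80.1) = 776 × (1/2)^1.1511 ≈ 349.43 mg.
Total = 85.437 + 349.43 ≈ 434.87 mg.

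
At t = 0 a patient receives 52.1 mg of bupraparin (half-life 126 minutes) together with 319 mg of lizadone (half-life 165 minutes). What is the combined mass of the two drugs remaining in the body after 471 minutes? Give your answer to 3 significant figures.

bupraparin: 52.1 × (1/2)^(471/126) = 52.1 × (1/2)^3.7381 ≈ 3.9044 mg.
lizadone: 319 × (1/2)^(471/165) = 319 × (1/2)^2.8545 ≈ 44.105 mg.
Total = 3.9044 + 44.105 ≈ 48.009 mg.

48.0 mg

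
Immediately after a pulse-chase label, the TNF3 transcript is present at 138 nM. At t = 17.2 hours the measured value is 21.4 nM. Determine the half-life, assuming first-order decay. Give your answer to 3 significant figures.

6.40 hours

A/A₀ = 21.4/138 ≈ 0.15507.
n = log₂(6.4486) ≈ 2.689 half-lives elapsed in 17.2 hours.
t½ = 17.2/2.689 ≈ 6.3965 hours.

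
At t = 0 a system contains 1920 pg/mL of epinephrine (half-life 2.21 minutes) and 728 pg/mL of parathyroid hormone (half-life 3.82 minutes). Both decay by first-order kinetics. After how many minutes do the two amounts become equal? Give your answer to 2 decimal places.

Set 1920·(1/2)^(t/2.21) = 728·(1/2)^(t/3.82).
Taking log₂: log₂(1920/728) = t·(1/2.21 − 1/3.82).
log₂(2.6374) = 1.3991; 1/2.21 − 1/3.82 = 0.19071.
t = 1.3991 / 0.19071 ≈ 7.3363 minutes.

7.34 minutes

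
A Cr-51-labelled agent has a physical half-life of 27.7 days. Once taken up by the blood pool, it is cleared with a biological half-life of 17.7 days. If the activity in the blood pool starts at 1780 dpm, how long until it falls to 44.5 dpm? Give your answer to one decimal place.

57.5 days

1/t_eff = 1/t_phys + 1/t_biol = 1/27.7 + 1/17.7 = 0.092598 per day.
t_eff = 27.7 × 17.7 / (27.7 + 17.7) ≈ 10.799 days.
n = log₂(1780/44.5) ≈ 5.3219; t = 5.3219 × 10.799 ≈ 57.473 days.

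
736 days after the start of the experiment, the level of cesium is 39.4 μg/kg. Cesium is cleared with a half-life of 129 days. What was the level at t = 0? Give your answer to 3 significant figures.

2060 μg/kg

Number of half-lives elapsed: n = 736/129 ≈ 5.7054.
A₀ = A × 2^n = 39.4 × 2^5.7054 = 39.4 × 52.18 ≈ 2055.9 μg/kg.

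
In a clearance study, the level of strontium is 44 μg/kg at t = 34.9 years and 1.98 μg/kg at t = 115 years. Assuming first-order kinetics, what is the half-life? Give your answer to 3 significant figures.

Over Δt = 115 − 34.9 = 80.1 years, the level fell by a factor of 44/1.98 ≈ 22.222.
n = log₂(22.222) ≈ 4.4739 half-lives, so t½ = 80.1/4.4739 ≈ 17.904 years.

17.9 years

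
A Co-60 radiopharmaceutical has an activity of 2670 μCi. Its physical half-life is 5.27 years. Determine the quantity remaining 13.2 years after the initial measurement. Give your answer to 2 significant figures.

470 μCi

Number of half-lives: n = 13.2/5.27 ≈ 2.5047.
Remaining = 2670 × (1/2)^2.5047 = 2670 × 0.1762 ≈ 470.44 μCi.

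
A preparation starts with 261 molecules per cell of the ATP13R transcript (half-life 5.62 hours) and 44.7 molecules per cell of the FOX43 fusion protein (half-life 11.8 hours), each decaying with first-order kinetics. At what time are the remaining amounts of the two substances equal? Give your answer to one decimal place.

27.3 hours

Set 261·(1/2)^(t/5.62) = 44.7·(1/2)^(t/11.8).
Taking log₂: log₂(261/44.7) = t·(1/5.62 − 1/11.8).
log₂(5.8389) = 2.5457; 1/5.62 − 1/11.8 = 0.09319.
t = 2.5457 / 0.09319 ≈ 27.317 hours.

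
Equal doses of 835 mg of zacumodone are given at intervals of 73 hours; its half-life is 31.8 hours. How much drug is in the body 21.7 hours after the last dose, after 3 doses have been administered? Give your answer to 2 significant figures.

650 mg

The 3 doses were given 167.7, 94.7, 21.7 hours ago.
Total = 835·(1/2)^(167.7/31.8) + 835·(1/2)^(94.7/31.8) + 835·(1/2)^(21.7/31.8)
      = 21.586 + 105.98 + 520.32 ≈ 647.88 mg.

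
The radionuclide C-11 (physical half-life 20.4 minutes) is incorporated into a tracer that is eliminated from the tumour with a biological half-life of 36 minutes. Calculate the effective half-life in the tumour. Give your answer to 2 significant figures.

13 minutes

1/t_eff = 1/t_phys + 1/t_biol = 1/20.4 + 1/36 = 0.076797 per minute.
t_eff = 20.4 × 36 / (20.4 + 36) ≈ 13.021 minutes.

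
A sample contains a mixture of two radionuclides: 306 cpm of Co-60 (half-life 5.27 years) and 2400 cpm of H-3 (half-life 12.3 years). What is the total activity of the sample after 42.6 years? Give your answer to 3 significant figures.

Co-60: 306 × (1/2)^(42.6/5.27) = 306 × (1/2)^8.0835 ≈ 1.1281 cpm.
H-3: 2400 × (1/2)^(42.6/12.3) = 2400 × (1/2)^3.4634 ≈ 217.58 cpm.
Total = 1.1281 + 217.58 ≈ 218.71 cpm.

219 cpm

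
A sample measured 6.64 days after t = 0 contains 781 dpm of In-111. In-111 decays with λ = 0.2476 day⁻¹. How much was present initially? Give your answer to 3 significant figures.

4040 dpm

t½ = ln 2 / λ = 0.69315 / 0.2476 ≈ 2.7995 days.
Number of half-lives elapsed: n = 6.64/2.7995 ≈ 2.3719.
A₀ = A × 2^n = 781 × 2^2.3719 = 781 × 5.1762 ≈ 4042.6 dpm.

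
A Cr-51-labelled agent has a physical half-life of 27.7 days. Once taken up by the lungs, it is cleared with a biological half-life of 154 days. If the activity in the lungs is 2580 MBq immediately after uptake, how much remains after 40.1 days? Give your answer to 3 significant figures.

790 MBq

1/t_eff = 1/t_phys + 1/t_biol = 1/27.7 + 1/154 = 0.042595 per day.
t_eff = 27.7 × 154 / (27.7 + 154) ≈ 23.477 days.
Remaining = 2580 × (1/2)^(40.1/23.477) = 2580 × (1/2)^1.708 ≈ 789.67 MBq.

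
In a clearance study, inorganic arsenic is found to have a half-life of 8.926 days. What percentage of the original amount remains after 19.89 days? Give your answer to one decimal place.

n = 19.89/8.926 ≈ 2.2283 half-lives.
Fraction remaining = (1/2)^2.2283 ≈ 0.21341, i.e. 21.341%.

21.3%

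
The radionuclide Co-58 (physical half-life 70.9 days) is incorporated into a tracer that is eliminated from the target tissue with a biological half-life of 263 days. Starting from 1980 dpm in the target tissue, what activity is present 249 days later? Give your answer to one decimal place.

1/t_eff = 1/t_phys + 1/t_biol = 1/70.9 + 1/263 = 0.017907 per day.
t_eff = 70.9 × 263 / (70.9 + 263) ≈ 55.845 days.
Remaining = 1980 × (1/2)^(249/55.845) = 1980 × (1/2)^4.4588 ≈ 90.042 dpm.

90.0 dpm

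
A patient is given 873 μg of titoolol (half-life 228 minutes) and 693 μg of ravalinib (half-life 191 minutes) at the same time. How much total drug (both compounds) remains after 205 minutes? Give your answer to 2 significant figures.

titoolol: 873 × (1/2)^(205/228) = 873 × (1/2)^0.89912 ≈ 468.11 μg.
ravalinib: 693 × (1/2)^(205/191) = 693 × (1/2)^1.0733 ≈ 329.34 μg.
Total = 468.11 + 329.34 ≈ 797.45 μg.

800 μg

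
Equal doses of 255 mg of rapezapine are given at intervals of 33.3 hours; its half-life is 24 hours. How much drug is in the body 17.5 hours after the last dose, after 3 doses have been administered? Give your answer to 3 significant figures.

235 mg

The 3 doses were given 84.1, 50.8, 17.5 hours ago.
Total = 255·(1/2)^(84.1/24) + 255·(1/2)^(50.8/24) + 255·(1/2)^(17.5/24)
      = 22.474 + 58.798 + 153.83 ≈ 235.1 mg.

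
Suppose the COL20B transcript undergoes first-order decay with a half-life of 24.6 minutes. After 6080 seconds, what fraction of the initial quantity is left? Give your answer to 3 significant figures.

0.0575

6080 seconds = 101.333 minutes.
n = 101.333/24.6 ≈ 4.1192 half-lives.
Fraction remaining = (1/2)^4.1192 ≈ 0.057542.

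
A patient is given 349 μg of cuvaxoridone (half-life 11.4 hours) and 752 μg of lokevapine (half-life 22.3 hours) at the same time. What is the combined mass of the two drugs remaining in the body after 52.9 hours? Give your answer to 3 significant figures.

cuvaxoridone: 349 × (1/2)^(52.9/11.4) = 349 × (1/2)^4.6404 ≈ 13.994 μg.
lokevapine: 752 × (1/2)^(52.9/22.3) = 752 × (1/2)^2.3722 ≈ 145.25 μg.
Total = 13.994 + 145.25 ≈ 159.24 μg.

159 μg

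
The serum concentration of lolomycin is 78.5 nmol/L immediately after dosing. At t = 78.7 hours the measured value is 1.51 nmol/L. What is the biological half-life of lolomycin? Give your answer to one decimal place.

A/A₀ = 1.51/78.5 ≈ 0.019236.
n = log₂(51.987) ≈ 5.7001 half-lives elapsed in 78.7 hours.
t½ = 78.7/5.7001 ≈ 13.807 hours.

13.8 hours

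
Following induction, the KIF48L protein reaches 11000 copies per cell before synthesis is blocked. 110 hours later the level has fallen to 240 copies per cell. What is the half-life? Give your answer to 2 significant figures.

A/A₀ = 240/11000 ≈ 0.021818.
n = log₂(45.833) ≈ 5.5183 half-lives elapsed in 110 hours.
t½ = 110/5.5183 ≈ 19.934 hours.

20 hours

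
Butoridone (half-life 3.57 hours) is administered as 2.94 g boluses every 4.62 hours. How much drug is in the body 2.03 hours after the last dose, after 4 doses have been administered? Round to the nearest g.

The 4 doses were given 15.89, 11.27, 6.65, 2.03 hours ago.
Total = 2.94·(1/2)^(15.89/3.57) + 2.94·(1/2)^(11.27/3.57) + 2.94·(1/2)^(6.65/3.57) + 2.94·(1/2)^(2.03/3.57)
      = 0.13442 + 0.32964 + 0.80836 + 1.9823 ≈ 3.2547 g.

3 g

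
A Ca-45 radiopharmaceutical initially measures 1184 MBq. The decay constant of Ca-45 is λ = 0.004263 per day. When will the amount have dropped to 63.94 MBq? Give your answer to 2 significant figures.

680 days

t½ = ln 2 / λ = 0.69315 / 0.004263 ≈ 162.6 days.
Fraction remaining = 63.94/1184 ≈ 0.054003.
n = log₂(1184/63.94) = ln(18.517)/ln 2 ≈ 4.2108 half-lives.
t = n × t½ = 4.2108 × 162.6 ≈ 684.66 days.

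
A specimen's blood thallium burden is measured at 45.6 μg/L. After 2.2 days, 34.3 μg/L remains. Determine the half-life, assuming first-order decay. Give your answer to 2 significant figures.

A/A₀ = 34.3/45.6 ≈ 0.75219.
n = log₂(1.3294) ≈ 0.41083 half-lives elapsed in 2.2 days.
t½ = 2.2/0.41083 ≈ 5.3551 days.

5.4 days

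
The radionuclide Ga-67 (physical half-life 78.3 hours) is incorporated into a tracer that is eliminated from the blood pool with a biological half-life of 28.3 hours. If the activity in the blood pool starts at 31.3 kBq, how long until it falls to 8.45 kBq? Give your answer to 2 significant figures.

1/t_eff = 1/t_phys + 1/t_biol = 1/78.3 + 1/28.3 = 0.048107 per hour.
t_eff = 78.3 × 28.3 / (78.3 + 28.3) ≈ 20.787 hours.
n = log₂(31.3/8.45) ≈ 1.8891; t = 1.8891 × 20.787 ≈ 39.269 hours.

39 hours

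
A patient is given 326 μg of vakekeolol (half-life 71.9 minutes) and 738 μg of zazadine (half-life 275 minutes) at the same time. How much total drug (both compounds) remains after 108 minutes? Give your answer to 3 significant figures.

vakekeolol: 326 × (1/2)^(108/71.9) = 326 × (1/2)^1.5021 ≈ 115.09 μg.
zazadine: 738 × (1/2)^(108/275) = 738 × (1/2)^0.39273 ≈ 562.13 μg.
Total = 115.09 + 562.13 ≈ 677.22 μg.

677 μg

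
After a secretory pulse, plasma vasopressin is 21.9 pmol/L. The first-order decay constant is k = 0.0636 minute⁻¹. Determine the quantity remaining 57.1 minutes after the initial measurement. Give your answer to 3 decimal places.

0.580 pmol/L

t½ = ln 2 / k = 0.69315 / 0.0636 ≈ 10.899 minutes.
Number of half-lives: n = 57.1/10.899 ≈ 5.2392.
Remaining = 21.9 × (1/2)^5.2392 = 21.9 × 0.026475 ≈ 0.5798 pmol/L.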